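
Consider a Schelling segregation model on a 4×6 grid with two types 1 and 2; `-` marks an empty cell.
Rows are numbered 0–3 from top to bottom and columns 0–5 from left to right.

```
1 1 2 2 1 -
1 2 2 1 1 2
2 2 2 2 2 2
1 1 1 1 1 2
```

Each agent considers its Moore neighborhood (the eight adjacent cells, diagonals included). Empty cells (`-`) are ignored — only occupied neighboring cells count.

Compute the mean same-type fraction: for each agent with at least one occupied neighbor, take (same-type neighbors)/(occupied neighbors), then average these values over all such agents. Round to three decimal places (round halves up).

(0,0)1 2/3
(0,1)1 2/5
(0,2)2 3/5
(0,3)2 2/5
(0,4)1 2/4
(1,0)1 2/5
(1,1)2 5/8
(1,2)2 6/8
(1,3)1 2/8
(1,4)1 2/7
(1,5)2 2/4
(2,0)2 2/5
(2,1)2 4/8
(2,2)2 4/8
(2,3)2 3/8
(2,4)2 4/8
(2,5)2 3/5
(3,0)1 1/3
(3,1)1 2/5
(3,2)1 2/5
(3,3)1 2/5
(3,4)1 1/5
(3,5)2 2/3
Sum over 23 agents: 2/3 + 2/5 + 3/5 + 2/5 + 2/4 + 2/5 + 5/8 + 6/8 + 2/8 + 2/7 + 2/4 + 2/5 + 4/8 + 4/8 + 3/8 + 4/8 + 3/5 + 1/3 + 2/5 + 2/5 + 2/5 + 1/5 + 2/3 = 2237/210; mean = 2237/210 ÷ 23 = 2237/4830 = 0.463146… → 0.463.

0.463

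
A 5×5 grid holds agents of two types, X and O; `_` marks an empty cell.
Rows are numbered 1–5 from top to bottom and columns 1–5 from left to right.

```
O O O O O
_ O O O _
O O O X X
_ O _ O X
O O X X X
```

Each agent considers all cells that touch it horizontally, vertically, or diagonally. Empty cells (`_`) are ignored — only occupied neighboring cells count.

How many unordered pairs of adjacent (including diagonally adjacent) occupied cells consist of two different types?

Scan each occupied cell's neighbors to the right and below (and the two forward diagonals) so each pair is counted once.
Row 1: O(1,1)–O(1,2)= O(1,1)–O(2,2)= O(1,2)–O(1,3)= O(1,2)–O(2,2)= O(1,2)–O(2,3)= O(1,3)–O(1,4)= O(1,3)–O(2,3)= O(1,3)–O(2,4)= O(1,3)–O(2,2)= O(1,4)–O(1,5)= O(1,4)–O(2,4)= O(1,4)–O(2,3)= O(1,5)–O(2,4)=  → 0/13 unlike.
Row 2: O(2,2)–O(2,3)= O(2,2)–O(3,2)= O(2,2)–O(3,3)= O(2,2)–O(3,1)= O(2,3)–O(2,4)= O(2,3)–O(3,3)= O(2,3)–X(3,4)≠ O(2,3)–O(3,2)= O(2,4)–X(3,4)≠ O(2,4)–X(3,5)≠ O(2,4)–O(3,3)=  → 3/11 unlike.
Row 3: O(3,1)–O(3,2)= O(3,1)–O(4,2)= O(3,2)–O(3,3)= O(3,2)–O(4,2)= O(3,3)–X(3,4)≠ O(3,3)–O(4,4)= O(3,3)–O(4,2)= X(3,4)–X(3,5)= X(3,4)–O(4,4)≠ X(3,4)–X(4,5)= X(3,5)–X(4,5)= X(3,5)–O(4,4)≠  → 3/12 unlike.
Row 4: O(4,2)–O(5,2)= O(4,2)–X(5,3)≠ O(4,2)–O(5,1)= O(4,4)–X(4,5)≠ O(4,4)–X(5,4)≠ O(4,4)–X(5,5)≠ O(4,4)–X(5,3)≠ X(4,5)–X(5,5)= X(4,5)–X(5,4)=  → 5/9 unlike.
Row 5: O(5,1)–O(5,2)= O(5,2)–X(5,3)≠ X(5,3)–X(5,4)= X(5,4)–X(5,5)=  → 1/4 unlike.
Total adjacent occupied pairs: 49; unlike-type pairs: 12.

12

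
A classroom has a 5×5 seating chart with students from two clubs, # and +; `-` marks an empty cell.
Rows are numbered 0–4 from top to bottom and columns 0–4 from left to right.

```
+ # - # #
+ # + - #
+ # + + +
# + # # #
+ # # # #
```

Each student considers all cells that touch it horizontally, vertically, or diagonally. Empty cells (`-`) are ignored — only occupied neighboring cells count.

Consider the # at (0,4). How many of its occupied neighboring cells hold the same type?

Occupied neighbors of (0,4): (0,3)=#, (1,4)=#.
Same type (#): 2 of 2.

2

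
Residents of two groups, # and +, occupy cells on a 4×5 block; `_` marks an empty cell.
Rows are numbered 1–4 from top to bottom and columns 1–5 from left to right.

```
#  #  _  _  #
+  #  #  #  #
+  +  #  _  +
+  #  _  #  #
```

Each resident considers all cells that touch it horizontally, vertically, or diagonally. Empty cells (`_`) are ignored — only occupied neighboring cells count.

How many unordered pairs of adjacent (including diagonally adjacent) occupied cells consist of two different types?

Scan each occupied cell's neighbors to the right and below (and the two forward diagonals) so each pair is counted once.
Row 1: #(1,1)–#(1,2)= #(1,1)–+(2,1)≠ #(1,1)–#(2,2)= #(1,2)–#(2,2)= #(1,2)–#(2,3)= #(1,2)–+(2,1)≠ #(1,5)–#(2,5)= #(1,5)–#(2,4)=  → 2/8 unlike.
Row 2: +(2,1)–#(2,2)≠ +(2,1)–+(3,1)= +(2,1)–+(3,2)= #(2,2)–#(2,3)= #(2,2)–+(3,2)≠ #(2,2)–#(3,3)= #(2,2)–+(3,1)≠ #(2,3)–#(2,4)= #(2,3)–#(3,3)= #(2,3)–+(3,2)≠ #(2,4)–#(2,5)= #(2,4)–+(3,5)≠ #(2,4)–#(3,3)= #(2,5)–+(3,5)≠  → 6/14 unlike.
Row 3: +(3,1)–+(3,2)= +(3,1)–+(4,1)= +(3,1)–#(4,2)≠ +(3,2)–#(3,3)≠ +(3,2)–#(4,2)≠ +(3,2)–+(4,1)= #(3,3)–#(4,4)= #(3,3)–#(4,2)= +(3,5)–#(4,5)≠ +(3,5)–#(4,4)≠  → 5/10 unlike.
Row 4: +(4,1)–#(4,2)≠ #(4,4)–#(4,5)=  → 1/2 unlike.
Total adjacent occupied pairs: 34; unlike-type pairs: 14.

14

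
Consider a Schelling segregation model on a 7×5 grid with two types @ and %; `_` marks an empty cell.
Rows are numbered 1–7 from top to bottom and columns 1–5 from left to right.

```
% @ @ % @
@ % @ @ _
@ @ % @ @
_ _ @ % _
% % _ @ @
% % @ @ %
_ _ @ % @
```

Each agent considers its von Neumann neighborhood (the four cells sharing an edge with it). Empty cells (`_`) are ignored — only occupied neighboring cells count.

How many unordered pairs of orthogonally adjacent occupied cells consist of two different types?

23

Scan each occupied cell's neighbors to the right and below so each pair is counted once.
Row 1: %(1,1)–@(1,2)≠ %(1,1)–@(2,1)≠ @(1,2)–@(1,3)= @(1,2)–%(2,2)≠ @(1,3)–%(1,4)≠ @(1,3)–@(2,3)= %(1,4)–@(1,5)≠ %(1,4)–@(2,4)≠  → 6/8 unlike.
Row 2: @(2,1)–%(2,2)≠ @(2,1)–@(3,1)= %(2,2)–@(2,3)≠ %(2,2)–@(3,2)≠ @(2,3)–@(2,4)= @(2,3)–%(3,3)≠ @(2,4)–@(3,4)=  → 4/7 unlike.
Row 3: @(3,1)–@(3,2)= @(3,2)–%(3,3)≠ %(3,3)–@(3,4)≠ %(3,3)–@(4,3)≠ @(3,4)–@(3,5)= @(3,4)–%(4,4)≠  → 4/6 unlike.
Row 4: @(4,3)–%(4,4)≠ %(4,4)–@(5,4)≠  → 2/2 unlike.
Row 5: %(5,1)–%(5,2)= %(5,1)–%(6,1)= %(5,2)–%(6,2)= @(5,4)–@(5,5)= @(5,4)–@(6,4)= @(5,5)–%(6,5)≠  → 1/6 unlike.
Row 6: %(6,1)–%(6,2)= %(6,2)–@(6,3)≠ @(6,3)–@(6,4)= @(6,3)–@(7,3)= @(6,4)–%(6,5)≠ @(6,4)–%(7,4)≠ %(6,5)–@(7,5)≠  → 4/7 unlike.
Row 7: @(7,3)–%(7,4)≠ %(7,4)–@(7,5)≠  → 2/2 unlike.
Total adjacent occupied pairs: 38; unlike-type pairs: 23.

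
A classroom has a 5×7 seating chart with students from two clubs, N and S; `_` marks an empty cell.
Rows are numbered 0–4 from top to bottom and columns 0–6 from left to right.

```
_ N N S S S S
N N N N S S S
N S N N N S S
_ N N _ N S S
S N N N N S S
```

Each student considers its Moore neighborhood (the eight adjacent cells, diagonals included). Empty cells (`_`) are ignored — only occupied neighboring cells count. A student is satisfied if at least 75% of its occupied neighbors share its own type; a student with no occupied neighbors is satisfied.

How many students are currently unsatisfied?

11

Row 0: (0,1)N 4/4 ✓ · (0,2)N 4/5 ✓ · (0,3)S 2/5 ✗ · (0,4)S 4/5 ✓ · (0,5)S 5/5 ✓ · (0,6)S 3/3 ✓
Row 1: (1,0)N 3/4 ✓ · (1,1)N 6/7 ✓ · (1,2)N 6/8 ✓ · (1,3)N 5/8 ✗ · (1,4)S 5/8 ✗ · (1,5)S 7/8 ✓ · (1,6)S 5/5 ✓
Row 2: (2,0)N 3/4 ✓ · (2,1)S 0/7 ✗ · (2,2)N 6/7 ✓ · (2,3)N 6/7 ✓ · (2,4)N 3/7 ✗ · (2,5)S 6/8 ✓ · (2,6)S 5/5 ✓
Row 3: (3,1)N 5/7 ✗ · (3,2)N 6/7 ✓ · (3,4)N 4/7 ✗ · (3,5)S 5/8 ✗ · (3,6)S 5/5 ✓
Row 4: (4,0)S 0/2 ✗ · (4,1)N 3/4 ✓ · (4,2)N 4/4 ✓ · (4,3)N 4/4 ✓ · (4,4)N 2/4 ✗ · (4,5)S 3/5 ✗ · (4,6)S 3/3 ✓
Unsatisfied: (0,3), (1,3), (1,4), (2,1), (2,4), (3,1), (3,4), (3,5), (4,0), (4,4), (4,5) — 11 in total.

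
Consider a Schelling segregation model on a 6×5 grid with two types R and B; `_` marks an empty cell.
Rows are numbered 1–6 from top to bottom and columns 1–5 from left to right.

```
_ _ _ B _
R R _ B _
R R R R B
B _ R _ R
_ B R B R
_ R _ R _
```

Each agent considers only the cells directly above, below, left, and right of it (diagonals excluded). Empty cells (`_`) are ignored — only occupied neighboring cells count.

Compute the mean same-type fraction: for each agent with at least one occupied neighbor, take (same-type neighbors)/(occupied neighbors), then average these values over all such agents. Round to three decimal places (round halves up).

(1,4)B 1/1
(2,1)R 2/2
(2,2)R 2/2
(2,4)B 1/2
(3,1)R 2/3
(3,2)R 3/3
(3,3)R 3/3
(3,4)R 1/3
(3,5)B 0/2
(4,1)B 0/1
(4,3)R 2/2
(4,5)R 1/2
(5,2)B 0/2
(5,3)R 1/3
(5,4)B 0/3
(5,5)R 1/2
(6,2)R 0/1
(6,4)R 0/1
Sum over 18 agents: 1/1 + 2/2 + 2/2 + 1/2 + 2/3 + 3/3 + 3/3 + 1/3 + 0/2 + 0/1 + 2/2 + 1/2 + 0/2 + 1/3 + 0/3 + 1/2 + 0/1 + 0/1 = 53/6; mean = 53/6 ÷ 18 = 53/108 = 0.490740… → 0.491.

0.491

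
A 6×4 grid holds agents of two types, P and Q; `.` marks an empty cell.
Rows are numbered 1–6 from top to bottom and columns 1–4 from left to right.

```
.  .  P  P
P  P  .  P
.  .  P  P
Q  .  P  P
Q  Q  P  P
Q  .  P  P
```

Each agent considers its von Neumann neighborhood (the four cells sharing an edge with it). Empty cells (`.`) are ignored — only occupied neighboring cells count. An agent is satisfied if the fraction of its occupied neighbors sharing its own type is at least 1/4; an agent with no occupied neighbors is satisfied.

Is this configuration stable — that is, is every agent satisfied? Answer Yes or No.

Row 1: (1,3)P 1/1 satisfied · (1,4)P 2/2 satisfied
Row 2: (2,1)P 1/1 satisfied · (2,2)P 1/1 satisfied · (2,4)P 2/2 satisfied
Row 3: (3,3)P 2/2 satisfied · (3,4)P 3/3 satisfied
Row 4: (4,1)Q 1/1 satisfied · (4,3)P 3/3 satisfied · (4,4)P 3/3 satisfied
Row 5: (5,1)Q 3/3 satisfied · (5,2)Q 1/2 satisfied · (5,3)P 3/4 satisfied · (5,4)P 3/3 satisfied
Row 6: (6,1)Q 1/1 satisfied · (6,3)P 2/2 satisfied · (6,4)P 2/2 satisfied
All meet the threshold, so the configuration is stable.

Yes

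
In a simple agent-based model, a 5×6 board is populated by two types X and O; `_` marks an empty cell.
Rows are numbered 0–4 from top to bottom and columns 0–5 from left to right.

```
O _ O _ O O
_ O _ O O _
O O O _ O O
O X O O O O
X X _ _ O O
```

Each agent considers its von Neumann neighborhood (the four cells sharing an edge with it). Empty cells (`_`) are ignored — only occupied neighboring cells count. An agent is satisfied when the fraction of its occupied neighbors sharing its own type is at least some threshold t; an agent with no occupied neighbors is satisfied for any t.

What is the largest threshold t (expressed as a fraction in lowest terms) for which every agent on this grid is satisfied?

(0,0)O — no occupied neighbors
(0,2)O — no occupied neighbors
(0,4)O 2/2
(0,5)O 1/1
(1,1)O 1/1
(1,3)O 1/1
(1,4)O 3/3
(2,0)O 2/2
(2,1)O 3/4
(2,2)O 2/2
(2,4)O 3/3
(2,5)O 2/2
(3,0)O 1/3
(3,1)X 1/4
(3,2)O 2/3
(3,3)O 2/2
(3,4)O 4/4
(3,5)O 3/3
(4,0)X 1/2
(4,1)X 2/2
(4,4)O 2/2
(4,5)O 2/2
The smallest same-type fraction is 1/4 at (3,1), which reduces to 1/4. Any threshold above that leaves this agent unsatisfied.

1/4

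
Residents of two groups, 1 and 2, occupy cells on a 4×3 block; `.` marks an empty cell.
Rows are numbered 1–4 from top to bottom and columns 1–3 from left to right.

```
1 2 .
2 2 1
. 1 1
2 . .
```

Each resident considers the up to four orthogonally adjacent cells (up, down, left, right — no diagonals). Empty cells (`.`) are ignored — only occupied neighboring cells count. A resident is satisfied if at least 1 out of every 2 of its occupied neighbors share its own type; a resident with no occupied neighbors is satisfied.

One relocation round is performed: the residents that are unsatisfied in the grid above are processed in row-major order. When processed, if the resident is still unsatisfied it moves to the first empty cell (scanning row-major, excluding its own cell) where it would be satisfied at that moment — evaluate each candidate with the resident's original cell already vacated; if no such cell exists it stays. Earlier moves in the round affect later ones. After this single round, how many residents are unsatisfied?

0

Initially unsatisfied (in order): (1,1).
  (1,1) → (1,3).
Resulting grid:
. 2 1
2 2 1
. 1 1
2 . .
All satisfied now.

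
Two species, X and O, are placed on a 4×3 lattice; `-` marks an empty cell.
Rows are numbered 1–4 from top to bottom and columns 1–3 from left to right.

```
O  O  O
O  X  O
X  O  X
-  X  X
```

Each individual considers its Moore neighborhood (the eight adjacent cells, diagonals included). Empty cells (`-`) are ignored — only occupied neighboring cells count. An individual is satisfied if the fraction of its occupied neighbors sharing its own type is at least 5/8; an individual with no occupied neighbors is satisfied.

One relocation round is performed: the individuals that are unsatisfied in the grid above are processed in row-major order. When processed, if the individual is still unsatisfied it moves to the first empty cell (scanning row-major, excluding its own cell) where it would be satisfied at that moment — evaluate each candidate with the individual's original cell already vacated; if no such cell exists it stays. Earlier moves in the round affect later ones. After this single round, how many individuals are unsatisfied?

2

Initially unsatisfied (in order): (2,1), (2,2), (2,3), (3,1), (3,2), (3,3).
  (2,1): no empty cell satisfies it; stays.
  (2,2) → (4,1).
  (2,3): now satisfied by earlier moves; stays.
  (3,1): no empty cell satisfies it; stays.
  (3,2) → (2,2).
  (3,3): no empty cell satisfies it; stays.
Resulting grid:
O O O
O O O
X - X
X X X
Unsatisfied now: (3,1), (3,3).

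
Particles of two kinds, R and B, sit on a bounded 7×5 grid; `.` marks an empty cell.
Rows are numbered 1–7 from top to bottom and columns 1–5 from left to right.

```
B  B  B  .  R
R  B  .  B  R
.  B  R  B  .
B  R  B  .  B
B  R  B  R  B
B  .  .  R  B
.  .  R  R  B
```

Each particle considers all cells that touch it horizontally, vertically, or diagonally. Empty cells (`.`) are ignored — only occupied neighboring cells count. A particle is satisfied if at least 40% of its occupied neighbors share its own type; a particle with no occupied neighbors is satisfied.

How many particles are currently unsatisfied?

(1,1)B 2/3 satisfied
(1,2)B 3/4 satisfied
(1,3)B 3/3 satisfied
(1,5)R 1/2 satisfied
(2,1)R 0/4 not
(2,2)B 4/6 satisfied
(2,4)B 2/5 satisfied
(2,5)R 1/3 not
(3,2)B 3/6 satisfied
(3,3)R 1/6 not
(3,4)B 3/5 satisfied
(4,1)B 2/4 satisfied
(4,2)R 2/7 not
(4,3)B 3/7 satisfied
(4,5)B 2/3 satisfied
(5,1)B 2/4 satisfied
(5,2)R 1/6 not
(5,3)B 1/5 not
(5,4)R 1/6 not
(5,5)B 2/4 satisfied
(6,1)B 1/2 satisfied
(6,4)R 3/7 satisfied
(6,5)B 2/5 satisfied
(7,3)R 2/2 satisfied
(7,4)R 2/4 satisfied
(7,5)B 1/3 not
Unsatisfied: (2,1), (2,5), (3,3), (4,2), (5,2), (5,3), (5,4), (7,5) — 8 in total.

8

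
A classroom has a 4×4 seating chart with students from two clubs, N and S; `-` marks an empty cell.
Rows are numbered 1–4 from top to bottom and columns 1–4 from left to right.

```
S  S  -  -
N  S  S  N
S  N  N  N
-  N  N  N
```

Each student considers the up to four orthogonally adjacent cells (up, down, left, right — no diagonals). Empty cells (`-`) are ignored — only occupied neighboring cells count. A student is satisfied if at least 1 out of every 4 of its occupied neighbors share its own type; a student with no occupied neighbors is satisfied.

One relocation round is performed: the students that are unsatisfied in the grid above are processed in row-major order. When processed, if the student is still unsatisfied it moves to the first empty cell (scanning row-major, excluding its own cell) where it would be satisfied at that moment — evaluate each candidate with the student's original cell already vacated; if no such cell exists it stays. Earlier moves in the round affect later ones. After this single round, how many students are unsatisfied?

Initially unsatisfied (in order): (2,1), (3,1).
  (2,1) → (1,4).
  (3,1) → (1,3).
Resulting grid:
S S S N
- S S N
- N N N
- N N N
All satisfied now.

0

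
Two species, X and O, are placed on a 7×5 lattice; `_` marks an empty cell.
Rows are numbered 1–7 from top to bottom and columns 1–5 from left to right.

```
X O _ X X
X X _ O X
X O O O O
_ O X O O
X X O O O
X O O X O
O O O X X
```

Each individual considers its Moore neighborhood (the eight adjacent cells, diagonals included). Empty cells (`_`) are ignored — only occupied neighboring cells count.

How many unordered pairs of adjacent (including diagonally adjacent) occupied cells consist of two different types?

Scan each occupied cell's neighbors to the right and below (and the two forward diagonals) so each pair is counted once.
Row 1: X(1,1)–O(1,2)≠ X(1,1)–X(2,1)= X(1,1)–X(2,2)= O(1,2)–X(2,2)≠ O(1,2)–X(2,1)≠ X(1,4)–X(1,5)= X(1,4)–O(2,4)≠ X(1,4)–X(2,5)= X(1,5)–X(2,5)= X(1,5)–O(2,4)≠  → 5/10 unlike.
Row 2: X(2,1)–X(2,2)= X(2,1)–X(3,1)= X(2,1)–O(3,2)≠ X(2,2)–O(3,2)≠ X(2,2)–O(3,3)≠ X(2,2)–X(3,1)= O(2,4)–X(2,5)≠ O(2,4)–O(3,4)= O(2,4)–O(3,5)= O(2,4)–O(3,3)= X(2,5)–O(3,5)≠ X(2,5)–O(3,4)≠  → 6/12 unlike.
Row 3: X(3,1)–O(3,2)≠ X(3,1)–O(4,2)≠ O(3,2)–O(3,3)= O(3,2)–O(4,2)= O(3,2)–X(4,3)≠ O(3,3)–O(3,4)= O(3,3)–X(4,3)≠ O(3,3)–O(4,4)= O(3,3)–O(4,2)= O(3,4)–O(3,5)= O(3,4)–O(4,4)= O(3,4)–O(4,5)= O(3,4)–X(4,3)≠ O(3,5)–O(4,5)= O(3,5)–O(4,4)=  → 5/15 unlike.
Row 4: O(4,2)–X(4,3)≠ O(4,2)–X(5,2)≠ O(4,2)–O(5,3)= O(4,2)–X(5,1)≠ X(4,3)–O(4,4)≠ X(4,3)–O(5,3)≠ X(4,3)–O(5,4)≠ X(4,3)–X(5,2)= O(4,4)–O(4,5)= O(4,4)–O(5,4)= O(4,4)–O(5,5)= O(4,4)–O(5,3)= O(4,5)–O(5,5)= O(4,5)–O(5,4)=  → 6/14 unlike.
Row 5: X(5,1)–X(5,2)= X(5,1)–X(6,1)= X(5,1)–O(6,2)≠ X(5,2)–O(5,3)≠ X(5,2)–O(6,2)≠ X(5,2)–O(6,3)≠ X(5,2)–X(6,1)= O(5,3)–O(5,4)= O(5,3)–O(6,3)= O(5,3)–X(6,4)≠ O(5,3)–O(6,2)= O(5,4)–O(5,5)= O(5,4)–X(6,4)≠ O(5,4)–O(6,5)= O(5,4)–O(6,3)= O(5,5)–O(6,5)= O(5,5)–X(6,4)≠  → 7/17 unlike.
Row 6: X(6,1)–O(6,2)≠ X(6,1)–O(7,1)≠ X(6,1)–O(7,2)≠ O(6,2)–O(6,3)= O(6,2)–O(7,2)= O(6,2)–O(7,3)= O(6,2)–O(7,1)= O(6,3)–X(6,4)≠ O(6,3)–O(7,3)= O(6,3)–X(7,4)≠ O(6,3)–O(7,2)= X(6,4)–O(6,5)≠ X(6,4)–X(7,4)= X(6,4)–X(7,5)= X(6,4)–O(7,3)≠ O(6,5)–X(7,5)≠ O(6,5)–X(7,4)≠  → 9/17 unlike.
Row 7: O(7,1)–O(7,2)= O(7,2)–O(7,3)= O(7,3)–X(7,4)≠ X(7,4)–X(7,5)=  → 1/4 unlike.
Total adjacent occupied pairs: 89; unlike-type pairs: 39.

39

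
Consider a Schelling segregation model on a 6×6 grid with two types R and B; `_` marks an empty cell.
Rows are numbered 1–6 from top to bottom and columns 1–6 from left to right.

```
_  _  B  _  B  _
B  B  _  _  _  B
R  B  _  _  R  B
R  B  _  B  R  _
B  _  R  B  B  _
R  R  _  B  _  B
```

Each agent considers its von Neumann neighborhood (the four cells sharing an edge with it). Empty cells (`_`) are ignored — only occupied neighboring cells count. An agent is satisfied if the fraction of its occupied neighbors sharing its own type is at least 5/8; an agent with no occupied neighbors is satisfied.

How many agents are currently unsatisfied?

12

Row 1: (1,3)B 0/0 satisfied · (1,5)B 0/0 satisfied
Row 2: (2,1)B 1/2 not · (2,2)B 2/2 satisfied · (2,6)B 1/1 satisfied
Row 3: (3,1)R 1/3 not · (3,2)B 2/3 satisfied · (3,5)R 1/2 not · (3,6)B 1/2 not
Row 4: (4,1)R 1/3 not · (4,2)B 1/2 not · (4,4)B 1/2 not · (4,5)R 1/3 not
Row 5: (5,1)B 0/2 not · (5,3)R 0/1 not · (5,4)B 3/4 satisfied · (5,5)B 1/2 not
Row 6: (6,1)R 1/2 not · (6,2)R 1/1 satisfied · (6,4)B 1/1 satisfied · (6,6)B 0/0 satisfied
Unsatisfied: (2,1), (3,1), (3,5), (3,6), (4,1), (4,2), (4,4), (4,5), (5,1), (5,3), (5,5), (6,1) — 12 in total.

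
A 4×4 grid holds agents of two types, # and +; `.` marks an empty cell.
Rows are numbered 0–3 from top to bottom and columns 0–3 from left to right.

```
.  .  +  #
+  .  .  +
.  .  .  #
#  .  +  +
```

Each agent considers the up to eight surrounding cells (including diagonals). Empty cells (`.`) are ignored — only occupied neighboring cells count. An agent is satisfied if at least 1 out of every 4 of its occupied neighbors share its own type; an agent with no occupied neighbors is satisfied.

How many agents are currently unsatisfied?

2

Row 0: (0,2)+ 1/2 ok · (0,3)# 0/2 unhappy
Row 1: (1,0)+ 0/0 ok · (1,3)+ 1/3 ok
Row 2: (2,3)# 0/3 unhappy
Row 3: (3,0)# 0/0 ok · (3,2)+ 1/2 ok · (3,3)+ 1/2 ok
Unsatisfied: (0,3), (2,3) — 2 in total.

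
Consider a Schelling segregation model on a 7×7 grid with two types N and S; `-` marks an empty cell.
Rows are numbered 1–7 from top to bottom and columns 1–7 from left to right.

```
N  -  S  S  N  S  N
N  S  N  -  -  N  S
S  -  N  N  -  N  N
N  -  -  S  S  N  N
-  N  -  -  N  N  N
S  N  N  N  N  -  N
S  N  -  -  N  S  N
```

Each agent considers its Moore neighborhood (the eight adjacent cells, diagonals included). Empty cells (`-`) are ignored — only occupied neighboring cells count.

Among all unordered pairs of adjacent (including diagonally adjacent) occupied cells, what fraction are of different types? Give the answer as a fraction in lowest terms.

Scan each occupied cell's neighbors to the right and below (and the two forward diagonals) so each pair is counted once.
From row 1: 8 unlike of 14 pairs (running 8/14).
From row 2: 7 unlike of 12 pairs (running 15/26).
From row 3: 5 unlike of 11 pairs (running 20/37).
From row 4: 4 unlike of 12 pairs (running 24/49).
From row 5: 1 unlike of 10 pairs (running 25/59).
From row 6: 5 unlike of 14 pairs (running 30/73).
From row 7: 3 unlike of 3 pairs (running 33/76).
Total adjacent occupied pairs: 76; unlike-type pairs: 33.
33/76 is already in lowest terms.

33/76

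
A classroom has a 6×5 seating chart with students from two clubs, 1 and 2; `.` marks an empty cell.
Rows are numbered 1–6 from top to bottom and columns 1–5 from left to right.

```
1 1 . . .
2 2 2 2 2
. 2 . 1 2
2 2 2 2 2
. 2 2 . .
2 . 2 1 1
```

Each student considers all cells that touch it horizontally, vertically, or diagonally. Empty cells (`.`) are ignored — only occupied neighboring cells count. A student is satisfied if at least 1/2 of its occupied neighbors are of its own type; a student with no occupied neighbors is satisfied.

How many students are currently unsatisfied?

Row 1: (1,1)1 1/3 not · (1,2)1 1/4 not
Row 2: (2,1)2 2/4 satisfied · (2,2)2 3/5 satisfied · (2,3)2 3/5 satisfied · (2,4)2 3/4 satisfied · (2,5)2 2/3 satisfied
Row 3: (3,2)2 6/6 satisfied · (3,4)1 0/7 not · (3,5)2 4/5 satisfied
Row 4: (4,1)2 3/3 satisfied · (4,2)2 5/5 satisfied · (4,3)2 5/6 satisfied · (4,4)2 4/5 satisfied · (4,5)2 2/3 satisfied
Row 5: (5,2)2 6/6 satisfied · (5,3)2 5/6 satisfied
Row 6: (6,1)2 1/1 satisfied · (6,3)2 2/3 satisfied · (6,4)1 1/3 not · (6,5)1 1/1 satisfied
Unsatisfied: (1,1), (1,2), (3,4), (6,4) — 4 in total.

4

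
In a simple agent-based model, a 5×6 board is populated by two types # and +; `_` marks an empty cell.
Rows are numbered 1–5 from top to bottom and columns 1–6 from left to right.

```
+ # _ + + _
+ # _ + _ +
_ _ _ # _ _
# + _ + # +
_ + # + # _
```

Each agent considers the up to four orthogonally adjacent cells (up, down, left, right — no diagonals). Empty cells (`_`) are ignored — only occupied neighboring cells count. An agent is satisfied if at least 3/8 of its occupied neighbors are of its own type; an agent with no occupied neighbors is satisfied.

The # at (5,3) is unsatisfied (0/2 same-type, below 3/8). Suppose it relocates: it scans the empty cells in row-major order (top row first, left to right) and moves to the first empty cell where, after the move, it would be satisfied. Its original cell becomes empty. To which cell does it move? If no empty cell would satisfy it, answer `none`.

(1,3)

Vacating (5,3). Empty cells in order:
  (1,3): 1/2 same-type → satisfied — stop here.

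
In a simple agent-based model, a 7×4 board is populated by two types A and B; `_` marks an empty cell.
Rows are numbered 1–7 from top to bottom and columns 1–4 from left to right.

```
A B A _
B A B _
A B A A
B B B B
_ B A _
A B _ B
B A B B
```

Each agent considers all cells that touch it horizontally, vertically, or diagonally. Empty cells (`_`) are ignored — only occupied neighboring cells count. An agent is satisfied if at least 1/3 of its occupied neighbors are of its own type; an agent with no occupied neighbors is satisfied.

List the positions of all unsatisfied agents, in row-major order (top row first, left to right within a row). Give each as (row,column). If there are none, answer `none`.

(3,1), (3,3), (3,4), (4,4), (5,3), (6,1), (7,2)

Row 1: (1,1)A 1/3 ok · (1,2)B 2/5 ok · (1,3)A 1/3 ok
Row 2: (2,1)B 2/5 ok · (2,2)A 4/8 ok · (2,3)B 2/6 ok
Row 3: (3,1)A 1/5 unhappy · (3,2)B 5/8 ok · (3,3)A 2/7 unhappy · (3,4)A 1/4 unhappy
Row 4: (4,1)B 3/4 ok · (4,2)B 4/7 ok · (4,3)B 4/7 ok · (4,4)B 1/4 unhappy
Row 5: (5,2)B 4/6 ok · (5,3)A 0/6 unhappy
Row 6: (6,1)A 1/4 unhappy · (6,2)B 3/6 ok · (6,4)B 2/3 ok
Row 7: (7,1)B 1/3 ok · (7,2)A 1/4 unhappy · (7,3)B 3/4 ok · (7,4)B 2/2 ok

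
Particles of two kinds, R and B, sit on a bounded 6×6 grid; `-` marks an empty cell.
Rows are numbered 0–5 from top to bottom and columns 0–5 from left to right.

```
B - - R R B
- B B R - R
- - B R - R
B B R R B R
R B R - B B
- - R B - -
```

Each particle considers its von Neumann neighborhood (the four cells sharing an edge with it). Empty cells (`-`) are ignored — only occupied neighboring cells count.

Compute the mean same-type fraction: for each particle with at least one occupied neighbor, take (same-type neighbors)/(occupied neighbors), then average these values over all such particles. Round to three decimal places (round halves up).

(0,0)B — no occupied neighbors
(0,3)R 2/2
(0,4)R 1/2
(0,5)B 0/2
(1,1)B 1/1
(1,2)B 2/3
(1,3)R 2/3
(1,5)R 1/2
(2,2)B 1/3
(2,3)R 2/3
(2,5)R 2/2
(3,0)B 1/2
(3,1)B 2/3
(3,2)R 2/4
(3,3)R 2/3
(3,4)B 1/3
(3,5)R 1/3
(4,0)R 0/2
(4,1)B 1/3
(4,2)R 2/3
(4,4)B 2/2
(4,5)B 1/2
(5,2)R 1/2
(5,3)B 0/1
Sum over 23 particles: 2/2 + 1/2 + 0/2 + 1/1 + 2/3 + 2/3 + 1/2 + 1/3 + 2/3 + 2/2 + 1/2 + 2/3 + 2/4 + 2/3 + 1/3 + 1/3 + 0/2 + 1/3 + 2/3 + 2/2 + 1/2 + 1/2 + 0/1 = 37/3; mean = 37/3 ÷ 23 = 37/69 = 0.536231… → 0.536.

0.536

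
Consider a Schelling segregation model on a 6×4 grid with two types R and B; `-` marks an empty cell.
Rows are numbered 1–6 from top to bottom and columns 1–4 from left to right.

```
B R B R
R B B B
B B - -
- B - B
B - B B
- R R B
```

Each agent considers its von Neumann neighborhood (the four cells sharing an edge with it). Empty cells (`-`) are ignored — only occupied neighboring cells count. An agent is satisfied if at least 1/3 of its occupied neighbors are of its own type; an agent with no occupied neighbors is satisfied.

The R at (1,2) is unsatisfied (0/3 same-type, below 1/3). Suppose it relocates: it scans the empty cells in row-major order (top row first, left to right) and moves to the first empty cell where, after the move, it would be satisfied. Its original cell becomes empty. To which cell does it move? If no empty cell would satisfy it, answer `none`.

Vacating (1,2). Empty cells in order:
  (3,3): 0/2 same-type → still unsatisfied.
  (3,4): 0/2 same-type → still unsatisfied.
  (4,1): 0/3 same-type → still unsatisfied.
  (4,3): 0/3 same-type → still unsatisfied.
  (5,2): 1/4 same-type → still unsatisfied.
  (6,1): 1/2 same-type → satisfied — stop here.

(6,1)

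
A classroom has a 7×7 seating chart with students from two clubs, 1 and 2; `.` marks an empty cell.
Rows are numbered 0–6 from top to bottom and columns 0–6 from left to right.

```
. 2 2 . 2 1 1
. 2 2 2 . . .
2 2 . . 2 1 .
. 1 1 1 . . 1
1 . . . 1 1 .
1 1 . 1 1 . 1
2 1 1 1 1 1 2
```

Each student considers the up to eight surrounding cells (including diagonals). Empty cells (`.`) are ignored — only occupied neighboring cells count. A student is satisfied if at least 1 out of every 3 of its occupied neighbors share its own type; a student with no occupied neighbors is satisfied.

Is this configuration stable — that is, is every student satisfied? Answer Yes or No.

No

Row 0: (0,1)2 3/3 ok · (0,2)2 4/4 ok · (0,4)2 1/2 ok · (0,5)1 1/2 ok · (0,6)1 1/1 ok
Row 1: (1,1)2 5/5 ok · (1,2)2 5/5 ok · (1,3)2 4/4 ok
Row 2: (2,0)2 2/3 ok · (2,1)2 3/5 ok · (2,4)2 1/3 ok · (2,5)1 1/2 ok
Row 3: (3,1)1 2/4 ok · (3,2)1 2/3 ok · (3,3)1 2/3 ok · (3,6)1 2/2 ok
Row 4: (4,0)1 3/3 ok · (4,4)1 4/4 ok · (4,5)1 4/4 ok
Row 5: (5,0)1 3/4 ok · (5,1)1 4/5 ok · (5,3)1 5/5 ok · (5,4)1 6/6 ok · (5,6)1 2/3 ok
Row 6: (6,0)2 0/3 unhappy · (6,1)1 3/4 ok · (6,2)1 4/4 ok · (6,3)1 4/4 ok · (6,4)1 4/4 ok · (6,5)1 3/4 ok · (6,6)2 0/2 unhappy
For instance (6,0) has only 0/3 same-type neighbors, below 1/3.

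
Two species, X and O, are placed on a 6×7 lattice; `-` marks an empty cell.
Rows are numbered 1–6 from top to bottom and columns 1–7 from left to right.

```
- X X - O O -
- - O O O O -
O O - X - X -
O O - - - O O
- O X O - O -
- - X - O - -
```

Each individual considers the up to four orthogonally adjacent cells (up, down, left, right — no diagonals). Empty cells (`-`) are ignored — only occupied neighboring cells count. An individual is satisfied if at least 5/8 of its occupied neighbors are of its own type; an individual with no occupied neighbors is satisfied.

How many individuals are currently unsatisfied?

Row 1: (1,2)X 1/1 ✓ · (1,3)X 1/2 ✗ · (1,5)O 2/2 ✓ · (1,6)O 2/2 ✓
Row 2: (2,3)O 1/2 ✗ · (2,4)O 2/3 ✓ · (2,5)O 3/3 ✓ · (2,6)O 2/3 ✓
Row 3: (3,1)O 2/2 ✓ · (3,2)O 2/2 ✓ · (3,4)X 0/1 ✗ · (3,6)X 0/2 ✗
Row 4: (4,1)O 2/2 ✓ · (4,2)O 3/3 ✓ · (4,6)O 2/3 ✓ · (4,7)O 1/1 ✓
Row 5: (5,2)O 1/2 ✗ · (5,3)X 1/3 ✗ · (5,4)O 0/1 ✗ · (5,6)O 1/1 ✓
Row 6: (6,3)X 1/1 ✓ · (6,5)O 0/0 ✓
Unsatisfied: (1,3), (2,3), (3,4), (3,6), (5,2), (5,3), (5,4) — 7 in total.

7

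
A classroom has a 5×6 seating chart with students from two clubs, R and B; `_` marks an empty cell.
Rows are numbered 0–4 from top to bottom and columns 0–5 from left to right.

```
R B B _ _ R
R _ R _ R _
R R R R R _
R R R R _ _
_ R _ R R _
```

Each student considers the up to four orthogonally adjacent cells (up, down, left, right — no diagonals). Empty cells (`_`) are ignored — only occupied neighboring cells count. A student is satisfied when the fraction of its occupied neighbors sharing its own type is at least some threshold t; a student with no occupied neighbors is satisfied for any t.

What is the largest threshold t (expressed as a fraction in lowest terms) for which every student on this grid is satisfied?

Row 0: (0,0)R 1/2 · (0,1)B 1/2 · (0,2)B 1/2 · (0,5)R — no occupied neighbors
Row 1: (1,0)R 2/2 · (1,2)R 1/2 · (1,4)R 1/1
Row 2: (2,0)R 3/3 · (2,1)R 3/3 · (2,2)R 4/4 · (2,3)R 3/3 · (2,4)R 2/2
Row 3: (3,0)R 2/2 · (3,1)R 4/4 · (3,2)R 3/3 · (3,3)R 3/3
Row 4: (4,1)R 1/1 · (4,3)R 2/2 · (4,4)R 1/1
The smallest same-type fraction is 1/2 at (0,0), which reduces to 1/2. Any threshold above that leaves this student unsatisfied.

1/2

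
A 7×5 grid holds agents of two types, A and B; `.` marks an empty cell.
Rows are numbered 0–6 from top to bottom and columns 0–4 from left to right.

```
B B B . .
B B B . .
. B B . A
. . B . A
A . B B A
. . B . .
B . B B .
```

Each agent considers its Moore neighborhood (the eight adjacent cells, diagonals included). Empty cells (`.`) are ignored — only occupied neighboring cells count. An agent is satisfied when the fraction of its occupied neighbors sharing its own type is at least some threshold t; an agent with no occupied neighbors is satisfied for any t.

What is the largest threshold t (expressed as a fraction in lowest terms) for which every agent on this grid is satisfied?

1/2

(0,0)B 3/3
(0,1)B 5/5
(0,2)B 3/3
(1,0)B 4/4
(1,1)B 7/7
(1,2)B 5/5
(2,1)B 5/5
(2,2)B 4/4
(2,4)A 1/1
(3,2)B 4/4
(3,4)A 2/3
(4,0)A — no occupied neighbors
(4,2)B 3/3
(4,3)B 3/5
(4,4)A 1/2
(5,2)B 4/4
(6,0)B — no occupied neighbors
(6,2)B 2/2
(6,3)B 2/2
The smallest same-type fraction is 1/2 at (4,4), which reduces to 1/2. Any threshold above that leaves this agent unsatisfied.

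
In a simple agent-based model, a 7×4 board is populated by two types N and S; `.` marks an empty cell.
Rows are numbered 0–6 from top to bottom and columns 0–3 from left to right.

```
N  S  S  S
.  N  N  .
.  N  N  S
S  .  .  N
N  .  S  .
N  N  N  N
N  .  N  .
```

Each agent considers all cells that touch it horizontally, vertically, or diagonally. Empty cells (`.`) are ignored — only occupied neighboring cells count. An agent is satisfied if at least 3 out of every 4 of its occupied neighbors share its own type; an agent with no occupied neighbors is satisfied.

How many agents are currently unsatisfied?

12

(0,0)N 1/2 unhappy
(0,1)S 1/4 unhappy
(0,2)S 2/4 unhappy
(0,3)S 1/2 unhappy
(1,1)N 4/6 unhappy
(1,2)N 3/7 unhappy
(2,1)N 3/4 ok
(2,2)N 4/5 ok
(2,3)S 0/3 unhappy
(3,0)S 0/2 unhappy
(3,3)N 1/3 unhappy
(4,0)N 2/3 unhappy
(4,2)S 0/4 unhappy
(5,0)N 3/3 ok
(5,1)N 5/6 ok
(5,2)N 3/4 ok
(5,3)N 2/3 unhappy
(6,0)N 2/2 ok
(6,2)N 3/3 ok
Unsatisfied: (0,0), (0,1), (0,2), (0,3), (1,1), (1,2), (2,3), (3,0), (3,3), (4,0), (4,2), (5,3) — 12 in total.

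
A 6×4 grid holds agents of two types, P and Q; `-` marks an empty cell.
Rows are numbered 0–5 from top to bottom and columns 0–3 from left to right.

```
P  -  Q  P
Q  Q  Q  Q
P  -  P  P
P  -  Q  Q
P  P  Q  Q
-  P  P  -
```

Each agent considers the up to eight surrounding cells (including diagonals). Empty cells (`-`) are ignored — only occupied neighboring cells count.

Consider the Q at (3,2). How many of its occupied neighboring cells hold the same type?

3

Occupied neighbors of (3,2): (2,2)=P, (2,3)=P, (3,3)=Q, (4,1)=P, (4,2)=Q, (4,3)=Q.
Same type (Q): 3 of 6.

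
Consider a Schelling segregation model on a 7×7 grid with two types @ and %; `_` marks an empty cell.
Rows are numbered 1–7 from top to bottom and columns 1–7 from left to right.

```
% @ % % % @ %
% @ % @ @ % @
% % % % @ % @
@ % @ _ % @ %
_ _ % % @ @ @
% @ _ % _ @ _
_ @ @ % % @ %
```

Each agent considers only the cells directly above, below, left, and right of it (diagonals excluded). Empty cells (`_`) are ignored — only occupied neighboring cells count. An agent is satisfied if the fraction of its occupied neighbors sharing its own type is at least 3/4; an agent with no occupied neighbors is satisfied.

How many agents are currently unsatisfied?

Row 1: (1,1)% 1/2 not · (1,2)@ 1/3 not · (1,3)% 2/3 not · (1,4)% 2/3 not · (1,5)% 1/3 not · (1,6)@ 0/3 not · (1,7)% 0/2 not
Row 2: (2,1)% 2/3 not · (2,2)@ 1/4 not · (2,3)% 2/4 not · (2,4)@ 1/4 not · (2,5)@ 2/4 not · (2,6)% 1/4 not · (2,7)@ 1/3 not
Row 3: (3,1)% 2/3 not · (3,2)% 3/4 satisfied · (3,3)% 3/4 satisfied · (3,4)% 1/3 not · (3,5)@ 1/4 not · (3,6)% 1/4 not · (3,7)@ 1/3 not
Row 4: (4,1)@ 0/2 not · (4,2)% 1/3 not · (4,3)@ 0/3 not · (4,5)% 0/3 not · (4,6)@ 1/4 not · (4,7)% 0/3 not
Row 5: (5,3)% 1/2 not · (5,4)% 2/3 not · (5,5)@ 1/3 not · (5,6)@ 4/4 satisfied · (5,7)@ 1/2 not
Row 6: (6,1)% 0/1 not · (6,2)@ 1/2 not · (6,4)% 2/2 satisfied · (6,6)@ 2/2 satisfied
Row 7: (7,2)@ 2/2 satisfied · (7,3)@ 1/2 not · (7,4)% 2/3 not · (7,5)% 1/2 not · (7,6)@ 1/3 not · (7,7)% 0/1 not
Unsatisfied: (1,1), (1,2), (1,3), (1,4), (1,5), (1,6), (1,7), (2,1), (2,2), (2,3), (2,4), (2,5), (2,6), (2,7), (3,1), (3,4), (3,5), (3,6), (3,7), (4,1), (4,2), (4,3), (4,5), (4,6), (4,7), (5,3), (5,4), (5,5), (5,7), (6,1), (6,2), (7,3), (7,4), (7,5), (7,6), (7,7) — 36 in total.

36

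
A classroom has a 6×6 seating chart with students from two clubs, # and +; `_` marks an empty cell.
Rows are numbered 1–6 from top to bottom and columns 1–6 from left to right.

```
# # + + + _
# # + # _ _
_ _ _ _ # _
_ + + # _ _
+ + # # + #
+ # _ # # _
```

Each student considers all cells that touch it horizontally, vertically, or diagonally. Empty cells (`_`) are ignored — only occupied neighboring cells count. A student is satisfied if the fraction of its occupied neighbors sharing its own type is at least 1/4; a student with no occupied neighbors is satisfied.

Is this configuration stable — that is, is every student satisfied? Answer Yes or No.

(1,1)# 3/3 ✓
(1,2)# 3/5 ✓
(1,3)+ 2/5 ✓
(1,4)+ 3/4 ✓
(1,5)+ 1/2 ✓
(2,1)# 3/3 ✓
(2,2)# 3/5 ✓
(2,3)+ 2/5 ✓
(2,4)# 1/5 ✗
(3,5)# 2/2 ✓
(4,2)+ 3/4 ✓
(4,3)+ 2/5 ✓
(4,4)# 3/5 ✓
(5,1)+ 3/4 ✓
(5,2)+ 4/6 ✓
(5,3)# 4/7 ✓
(5,4)# 4/6 ✓
(5,5)+ 0/5 ✗
(5,6)# 1/2 ✓
(6,1)+ 2/3 ✓
(6,2)# 1/4 ✓
(6,4)# 3/4 ✓
(6,5)# 3/4 ✓
For instance (2,4) has only 1/5 same-type neighbors, below 1/4.

No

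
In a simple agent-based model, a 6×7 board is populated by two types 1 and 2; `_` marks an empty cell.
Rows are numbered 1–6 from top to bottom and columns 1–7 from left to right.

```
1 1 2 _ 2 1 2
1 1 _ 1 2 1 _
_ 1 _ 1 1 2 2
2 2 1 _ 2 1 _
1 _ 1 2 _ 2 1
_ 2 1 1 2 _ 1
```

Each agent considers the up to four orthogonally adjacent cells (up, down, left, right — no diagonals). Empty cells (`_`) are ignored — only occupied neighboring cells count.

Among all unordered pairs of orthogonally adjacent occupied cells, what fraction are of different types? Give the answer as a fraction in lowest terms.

4/7

Scan each occupied cell's neighbors to the right and below so each pair is counted once.
Row 1: 1(1,1)–1(1,2)= 1(1,1)–1(2,1)= 1(1,2)–2(1,3)≠ 1(1,2)–1(2,2)= 2(1,5)–1(1,6)≠ 2(1,5)–2(2,5)= 1(1,6)–2(1,7)≠ 1(1,6)–1(2,6)=  → 3/8 unlike.
Row 2: 1(2,1)–1(2,2)= 1(2,2)–1(3,2)= 1(2,4)–2(2,5)≠ 1(2,4)–1(3,4)= 2(2,5)–1(2,6)≠ 2(2,5)–1(3,5)≠ 1(2,6)–2(3,6)≠  → 4/7 unlike.
Row 3: 1(3,2)–2(4,2)≠ 1(3,4)–1(3,5)= 1(3,5)–2(3,6)≠ 1(3,5)–2(4,5)≠ 2(3,6)–2(3,7)= 2(3,6)–1(4,6)≠  → 4/6 unlike.
Row 4: 2(4,1)–2(4,2)= 2(4,1)–1(5,1)≠ 2(4,2)–1(4,3)≠ 1(4,3)–1(5,3)= 2(4,5)–1(4,6)≠ 1(4,6)–2(5,6)≠  → 4/6 unlike.
Row 5: 1(5,3)–2(5,4)≠ 1(5,3)–1(6,3)= 2(5,4)–1(6,4)≠ 2(5,6)–1(5,7)≠ 1(5,7)–1(6,7)=  → 3/5 unlike.
Row 6: 2(6,2)–1(6,3)≠ 1(6,3)–1(6,4)= 1(6,4)–2(6,5)≠  → 2/3 unlike.
Total adjacent occupied pairs: 35; unlike-type pairs: 20.
20/35 reduces to 4/7.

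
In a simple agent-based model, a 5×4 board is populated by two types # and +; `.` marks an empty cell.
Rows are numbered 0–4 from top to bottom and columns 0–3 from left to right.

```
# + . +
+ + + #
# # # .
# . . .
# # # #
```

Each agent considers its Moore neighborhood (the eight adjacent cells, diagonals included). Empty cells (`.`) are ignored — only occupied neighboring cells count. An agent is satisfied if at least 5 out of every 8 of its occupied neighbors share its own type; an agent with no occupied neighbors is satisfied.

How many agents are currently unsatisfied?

9

(0,0)# 0/3 ✗
(0,1)+ 3/4 ✓
(0,3)+ 1/2 ✗
(1,0)+ 2/5 ✗
(1,1)+ 3/7 ✗
(1,2)+ 3/6 ✗
(1,3)# 1/3 ✗
(2,0)# 2/4 ✗
(2,1)# 3/6 ✗
(2,2)# 2/4 ✗
(3,0)# 4/4 ✓
(4,0)# 2/2 ✓
(4,1)# 3/3 ✓
(4,2)# 2/2 ✓
(4,3)# 1/1 ✓
Unsatisfied: (0,0), (0,3), (1,0), (1,1), (1,2), (1,3), (2,0), (2,1), (2,2) — 9 in total.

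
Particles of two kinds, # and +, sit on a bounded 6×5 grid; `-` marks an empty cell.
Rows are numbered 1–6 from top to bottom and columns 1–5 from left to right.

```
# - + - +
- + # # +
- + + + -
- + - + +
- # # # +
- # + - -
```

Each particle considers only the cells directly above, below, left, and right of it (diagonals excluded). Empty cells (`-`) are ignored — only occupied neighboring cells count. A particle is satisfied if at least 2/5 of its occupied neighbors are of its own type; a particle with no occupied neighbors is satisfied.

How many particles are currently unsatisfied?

5

Row 1: (1,1)# 0/0 satisfied · (1,3)+ 0/1 not · (1,5)+ 1/1 satisfied
Row 2: (2,2)+ 1/2 satisfied · (2,3)# 1/4 not · (2,4)# 1/3 not · (2,5)+ 1/2 satisfied
Row 3: (3,2)+ 3/3 satisfied · (3,3)+ 2/3 satisfied · (3,4)+ 2/3 satisfied
Row 4: (4,2)+ 1/2 satisfied · (4,4)+ 2/3 satisfied · (4,5)+ 2/2 satisfied
Row 5: (5,2)# 2/3 satisfied · (5,3)# 2/3 satisfied · (5,4)# 1/3 not · (5,5)+ 1/2 satisfied
Row 6: (6,2)# 1/2 satisfied · (6,3)+ 0/2 not
Unsatisfied: (1,3), (2,3), (2,4), (5,4), (6,3) — 5 in total.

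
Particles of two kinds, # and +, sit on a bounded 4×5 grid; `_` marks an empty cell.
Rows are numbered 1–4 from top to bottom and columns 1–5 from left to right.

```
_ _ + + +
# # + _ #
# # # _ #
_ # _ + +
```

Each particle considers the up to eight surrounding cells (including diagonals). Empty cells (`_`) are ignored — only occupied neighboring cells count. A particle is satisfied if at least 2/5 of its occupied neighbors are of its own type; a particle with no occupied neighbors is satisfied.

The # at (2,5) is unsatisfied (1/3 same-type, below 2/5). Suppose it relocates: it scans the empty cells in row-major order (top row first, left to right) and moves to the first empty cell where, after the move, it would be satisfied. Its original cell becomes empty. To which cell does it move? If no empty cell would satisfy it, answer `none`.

Vacating (2,5). Empty cells in order:
  (1,1): 2/2 same-type → satisfied — stop here.

(1,1)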